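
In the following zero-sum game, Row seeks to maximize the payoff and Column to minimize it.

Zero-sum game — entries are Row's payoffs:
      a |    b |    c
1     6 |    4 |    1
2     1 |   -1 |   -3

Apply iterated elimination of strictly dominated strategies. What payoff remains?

1

Column a is strictly dominated by b for Column (4<6, -1<1); eliminate a.
Row 2 is strictly dominated by row 1 (4>-1, 1>-3); eliminate 2.
Column b is strictly dominated by c for Column (1<4); eliminate b.
Only (1, c) remains, with payoff 1.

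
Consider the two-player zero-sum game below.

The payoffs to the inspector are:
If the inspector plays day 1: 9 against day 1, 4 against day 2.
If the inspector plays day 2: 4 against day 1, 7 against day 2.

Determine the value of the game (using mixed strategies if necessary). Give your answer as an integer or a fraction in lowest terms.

47/8

Row minima are 4 and 4, so the inspector's maximin is 4; column maxima are 9 and 7, so the inspectee's minimax is 7. These differ, so the equilibrium is in mixed strategies.
Let the inspector play day 1 with probability p. The inspectee is indifferent when 9p + 4(1−p) = 4p + 7(1−p), giving p = 3/8.
Let the inspectee play day 1 with probability q. The inspector is indifferent when 9q + 4(1−q) = 4q + 7(1−q), giving q = 3/8.
The value is 9·(3/8) + (4)·(5/8) = 47/8.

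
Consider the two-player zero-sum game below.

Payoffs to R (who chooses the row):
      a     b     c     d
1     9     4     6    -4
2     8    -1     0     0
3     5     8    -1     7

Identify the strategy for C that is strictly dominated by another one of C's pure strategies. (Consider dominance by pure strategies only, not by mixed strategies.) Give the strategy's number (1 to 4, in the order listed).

C prefers columns that give R less. Compare a with c: 6 < 9, 0 < 8, -1 < 5.
So c strictly dominates a for C; a is strictly dominated.

1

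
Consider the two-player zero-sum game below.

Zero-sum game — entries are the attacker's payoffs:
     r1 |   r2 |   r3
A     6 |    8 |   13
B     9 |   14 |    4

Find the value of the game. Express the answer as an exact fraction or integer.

31/4

Column r2 is strictly dominated by r1 for the defender (it gives the attacker more in every row).
The remaining 2×2 game on (A, B) × (r1, r3) has no saddle point. Let the attacker play A with probability p; indifference gives 6p + 9(1−p) = 13p + 4(1−p), so p = 5/12.
Similarly the defender's optimal q on r1 is 3/4, and the value is 6·(3/4) + (13)·(1/4) = 31/4.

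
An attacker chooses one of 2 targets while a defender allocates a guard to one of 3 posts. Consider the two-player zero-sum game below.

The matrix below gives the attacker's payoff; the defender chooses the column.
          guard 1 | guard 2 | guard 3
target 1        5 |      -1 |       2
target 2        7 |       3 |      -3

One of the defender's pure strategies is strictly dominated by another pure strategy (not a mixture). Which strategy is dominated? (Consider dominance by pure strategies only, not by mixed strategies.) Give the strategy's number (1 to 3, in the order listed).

1

The defender prefers columns that give the attacker less. Compare guard 1 with guard 2: -1 < 5, 3 < 7.
So guard 2 strictly dominates guard 1 for the defender; guard 1 is strictly dominated.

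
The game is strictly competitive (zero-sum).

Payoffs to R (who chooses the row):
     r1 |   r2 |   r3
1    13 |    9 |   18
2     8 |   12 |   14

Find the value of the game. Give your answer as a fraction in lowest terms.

21/2

Column r3 is strictly dominated by r1 for C (it gives R more in every row).
The remaining 2×2 game on (1, 2) × (r1, r2) has no saddle point. Let R play 1 with probability p; indifference gives 13p + 8(1−p) = 9p + 12(1−p), so p = 1/2.
Similarly C's optimal q on r1 is 3/8, and the value is 13·(3/8) + (9)·(5/8) = 21/2.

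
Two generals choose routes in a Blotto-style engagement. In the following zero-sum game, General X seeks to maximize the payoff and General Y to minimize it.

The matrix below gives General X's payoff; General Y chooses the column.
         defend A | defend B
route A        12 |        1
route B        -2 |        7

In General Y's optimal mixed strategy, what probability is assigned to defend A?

Row minima are 1 and -2, so General X's maximin is 1; column maxima are 12 and 7, so General Y's minimax is 7. These differ, so the equilibrium is in mixed strategies.
Let General Y play defend A with probability q. General X is indifferent when 12q + (1−q) = −2q + 7(1−q), giving q = 3/10.

3/10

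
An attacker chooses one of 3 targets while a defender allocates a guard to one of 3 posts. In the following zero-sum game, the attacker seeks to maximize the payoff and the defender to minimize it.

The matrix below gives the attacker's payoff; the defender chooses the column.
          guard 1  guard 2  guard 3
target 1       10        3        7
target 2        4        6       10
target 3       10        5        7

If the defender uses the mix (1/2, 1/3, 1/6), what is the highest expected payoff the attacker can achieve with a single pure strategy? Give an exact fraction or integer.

target 1: (10)·(1/2) + (3)·(1/3) + (7)·(1/6) = 43/6.
target 2: (4)·(1/2) + (6)·(1/3) + (10)·(1/6) = 17/3.
target 3: (10)·(1/2) + (5)·(1/3) + (7)·(1/6) = 47/6.
The best pure response is target 3 with expected payoff 47/6.

47/6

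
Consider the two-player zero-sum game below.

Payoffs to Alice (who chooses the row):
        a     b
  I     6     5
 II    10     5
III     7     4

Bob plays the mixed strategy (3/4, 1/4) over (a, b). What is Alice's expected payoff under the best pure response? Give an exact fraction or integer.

I: (6)·(3/4) + (5)·(1/4) = 23/4.
II: (10)·(3/4) + (5)·(1/4) = 35/4.
III: (7)·(3/4) + (4)·(1/4) = 25/4.
The best pure response is II with expected payoff 35/4.

35/4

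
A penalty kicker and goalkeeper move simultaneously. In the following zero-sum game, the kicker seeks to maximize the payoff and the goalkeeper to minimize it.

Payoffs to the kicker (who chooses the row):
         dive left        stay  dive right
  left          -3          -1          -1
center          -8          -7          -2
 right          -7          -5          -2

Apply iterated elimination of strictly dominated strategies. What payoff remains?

Row right is strictly dominated by row left (-3>-7, -1>-5, -1>-2); eliminate right.
Row center is strictly dominated by row left (-3>-8, -1>-7, -1>-2); eliminate center.
Column dive right is strictly dominated by dive left for the goalkeeper (-3<-1); eliminate dive right.
Column stay is strictly dominated by dive left for the goalkeeper (-3<-1); eliminate stay.
Only (left, dive left) remains, with payoff -3.

-3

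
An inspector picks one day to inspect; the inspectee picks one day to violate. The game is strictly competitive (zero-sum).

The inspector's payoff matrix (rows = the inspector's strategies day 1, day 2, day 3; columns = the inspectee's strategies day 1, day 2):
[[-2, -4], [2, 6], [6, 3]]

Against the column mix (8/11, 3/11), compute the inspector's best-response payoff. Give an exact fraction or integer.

day 1: (-2)·(8/11) + (-4)·(3/11) = -28/11.
day 2: (2)·(8/11) + (6)·(3/11) = 34/11.
day 3: (6)·(8/11) + (3)·(3/11) = 57/11.
The best pure response is day 3 with expected payoff 57/11.

57/11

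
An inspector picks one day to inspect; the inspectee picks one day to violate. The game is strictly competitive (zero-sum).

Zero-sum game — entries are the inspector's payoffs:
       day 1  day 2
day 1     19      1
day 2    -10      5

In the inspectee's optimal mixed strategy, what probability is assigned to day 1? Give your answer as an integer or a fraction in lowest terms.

4/33

Row minima are 1 and -10, so the inspector's maximin is 1; column maxima are 19 and 5, so the inspectee's minimax is 5. These differ, so the equilibrium is in mixed strategies.
Let the inspectee play day 1 with probability q. The inspector is indifferent when 19q + (1−q) = −10q + 5(1−q), giving q = 4/33.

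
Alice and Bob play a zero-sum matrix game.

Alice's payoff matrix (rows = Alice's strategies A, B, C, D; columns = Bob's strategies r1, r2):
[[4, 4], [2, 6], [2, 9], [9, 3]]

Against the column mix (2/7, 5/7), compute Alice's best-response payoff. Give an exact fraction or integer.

A: (4)·(2/7) + (4)·(5/7) = 4.
B: (2)·(2/7) + (6)·(5/7) = 34/7.
C: (2)·(2/7) + (9)·(5/7) = 7.
D: (9)·(2/7) + (3)·(5/7) = 33/7.
The best pure response is C with expected payoff 7.

7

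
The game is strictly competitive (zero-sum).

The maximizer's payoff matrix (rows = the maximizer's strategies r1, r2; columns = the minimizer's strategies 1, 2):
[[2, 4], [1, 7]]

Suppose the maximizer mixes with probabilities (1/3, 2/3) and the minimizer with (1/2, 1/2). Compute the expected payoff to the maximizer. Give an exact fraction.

11/3

Against (1/2, 1/2), each row's expected payoff is r1: 3; r2: 4.
Taking the (1/3, 2/3)-weighted average: (1/3)·(3) + (2/3)·(4) = 11/3.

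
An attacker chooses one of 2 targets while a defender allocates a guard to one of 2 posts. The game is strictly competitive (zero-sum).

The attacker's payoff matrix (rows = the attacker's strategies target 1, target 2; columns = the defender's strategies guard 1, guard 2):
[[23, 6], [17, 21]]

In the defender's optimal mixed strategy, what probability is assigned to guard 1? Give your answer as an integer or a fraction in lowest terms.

5/7

Row minima are 6 and 17, so the attacker's maximin is 17; column maxima are 23 and 21, so the defender's minimax is 21. These differ, so the equilibrium is in mixed strategies.
Let the defender play guard 1 with probability q. The attacker is indifferent when 23q + 6(1−q) = 17q + 21(1−q), giving q = 5/7.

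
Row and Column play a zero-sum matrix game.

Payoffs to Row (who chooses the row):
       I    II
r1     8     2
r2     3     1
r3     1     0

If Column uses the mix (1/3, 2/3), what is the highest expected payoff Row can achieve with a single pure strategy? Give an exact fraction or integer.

r1: (8)·(1/3) + (2)·(2/3) = 4.
r2: (3)·(1/3) + (1)·(2/3) = 5/3.
r3: (1)·(1/3) + (0)·(2/3) = 1/3.
The best pure response is r1 with expected payoff 4.

4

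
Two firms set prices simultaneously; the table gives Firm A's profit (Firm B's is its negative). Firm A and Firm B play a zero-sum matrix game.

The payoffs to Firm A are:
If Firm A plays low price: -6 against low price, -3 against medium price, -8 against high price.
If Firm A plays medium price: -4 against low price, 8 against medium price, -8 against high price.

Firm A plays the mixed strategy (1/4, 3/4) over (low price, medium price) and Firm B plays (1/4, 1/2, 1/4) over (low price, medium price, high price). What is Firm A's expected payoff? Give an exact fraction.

-1/2

Against (1/4, 1/2, 1/4), each row's expected payoff is low price: -5; medium price: 1.
Taking the (1/4, 3/4)-weighted average: (1/4)·(-5) + (3/4)·(1) = -1/2.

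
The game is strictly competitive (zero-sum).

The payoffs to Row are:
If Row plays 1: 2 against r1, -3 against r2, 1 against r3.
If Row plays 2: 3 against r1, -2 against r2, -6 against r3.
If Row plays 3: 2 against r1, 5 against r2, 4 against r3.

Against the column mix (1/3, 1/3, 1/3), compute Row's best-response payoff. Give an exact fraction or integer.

11/3

1: (2)·(1/3) + (-3)·(1/3) + (1)·(1/3) = 0.
2: (3)·(1/3) + (-2)·(1/3) + (-6)·(1/3) = -5/3.
3: (2)·(1/3) + (5)·(1/3) + (4)·(1/3) = 11/3.
The best pure response is 3 with expected payoff 11/3.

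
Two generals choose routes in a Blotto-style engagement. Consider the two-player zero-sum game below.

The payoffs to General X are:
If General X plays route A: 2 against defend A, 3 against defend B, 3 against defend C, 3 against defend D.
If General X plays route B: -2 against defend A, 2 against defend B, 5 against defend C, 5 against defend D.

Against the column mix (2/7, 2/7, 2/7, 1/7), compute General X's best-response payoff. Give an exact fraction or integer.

route A: (2)·(2/7) + (3)·(2/7) + (3)·(2/7) + (3)·(1/7) = 19/7.
route B: (-2)·(2/7) + (2)·(2/7) + (5)·(2/7) + (5)·(1/7) = 15/7.
The best pure response is route A with expected payoff 19/7.

19/7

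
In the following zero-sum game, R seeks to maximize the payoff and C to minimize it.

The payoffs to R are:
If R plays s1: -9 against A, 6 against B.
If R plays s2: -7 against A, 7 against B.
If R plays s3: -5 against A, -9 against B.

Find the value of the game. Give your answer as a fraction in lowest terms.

-49/9

Row s1 is strictly dominated by row s2, so R never plays it.
The remaining 2×2 game on (s2, s3) × (A, B) has no saddle point. Let R play s2 with probability p; indifference gives −7p − 5(1−p) = 7p − 9(1−p), so p = 2/9.
Similarly C's optimal q on A is 8/9, and the value is -7·(8/9) + (7)·(1/9) = -49/9.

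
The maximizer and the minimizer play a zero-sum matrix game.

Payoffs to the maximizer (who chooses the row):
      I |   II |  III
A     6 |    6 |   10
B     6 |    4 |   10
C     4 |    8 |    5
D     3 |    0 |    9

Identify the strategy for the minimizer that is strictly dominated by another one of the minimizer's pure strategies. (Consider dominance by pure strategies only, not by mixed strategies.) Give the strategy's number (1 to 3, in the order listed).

The minimizer prefers columns that give the maximizer less. Compare III with I: 6 < 10, 6 < 10, 4 < 5, 3 < 9.
So I strictly dominates III for the minimizer; III is strictly dominated.

3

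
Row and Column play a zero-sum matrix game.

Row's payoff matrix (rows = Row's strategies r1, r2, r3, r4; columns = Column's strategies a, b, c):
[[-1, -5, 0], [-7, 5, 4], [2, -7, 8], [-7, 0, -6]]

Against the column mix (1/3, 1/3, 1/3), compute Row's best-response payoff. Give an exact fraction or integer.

r1: (-1)·(1/3) + (-5)·(1/3) + (0)·(1/3) = -2.
r2: (-7)·(1/3) + (5)·(1/3) + (4)·(1/3) = 2/3.
r3: (2)·(1/3) + (-7)·(1/3) + (8)·(1/3) = 1.
r4: (-7)·(1/3) + (0)·(1/3) + (-6)·(1/3) = -13/3.
The best pure response is r3 with expected payoff 1.

1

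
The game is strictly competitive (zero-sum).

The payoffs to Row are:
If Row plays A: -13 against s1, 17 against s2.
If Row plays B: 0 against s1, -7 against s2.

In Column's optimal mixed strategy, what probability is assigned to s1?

Row minima are -13 and -7, so Row's maximin is -7; column maxima are 0 and 17, so Column's minimax is 0. These differ, so the equilibrium is in mixed strategies.
Let Column play s1 with probability q. Row is indifferent when −13q + 17(1−q) = −7(1−q), giving q = 24/37.

24/37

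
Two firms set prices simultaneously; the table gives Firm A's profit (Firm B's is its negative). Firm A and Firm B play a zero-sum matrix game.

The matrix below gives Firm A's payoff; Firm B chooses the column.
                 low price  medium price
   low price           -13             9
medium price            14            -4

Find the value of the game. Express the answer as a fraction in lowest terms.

37/20

Row minima are -13 and -4, so Firm A's maximin is -4; column maxima are 14 and 9, so Firm B's minimax is 9. These differ, so the equilibrium is in mixed strategies.
Let Firm A play low price with probability p. Firm B is indifferent when −13p + 14(1−p) = 9p − 4(1−p), giving p = 9/20.
Let Firm B play low price with probability q. Firm A is indifferent when −13q + 9(1−q) = 14q − 4(1−q), giving q = 13/40.
The value is -13·(13/40) + (9)·(27/40) = 37/20.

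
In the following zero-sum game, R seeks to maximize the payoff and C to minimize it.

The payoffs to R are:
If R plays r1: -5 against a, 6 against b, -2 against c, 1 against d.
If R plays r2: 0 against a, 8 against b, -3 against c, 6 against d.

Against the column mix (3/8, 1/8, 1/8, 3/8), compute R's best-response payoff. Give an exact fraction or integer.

r1: (-5)·(3/8) + (6)·(1/8) + (-2)·(1/8) + (1)·(3/8) = -1.
r2: (0)·(3/8) + (8)·(1/8) + (-3)·(1/8) + (6)·(3/8) = 23/8.
The best pure response is r2 with expected payoff 23/8.

23/8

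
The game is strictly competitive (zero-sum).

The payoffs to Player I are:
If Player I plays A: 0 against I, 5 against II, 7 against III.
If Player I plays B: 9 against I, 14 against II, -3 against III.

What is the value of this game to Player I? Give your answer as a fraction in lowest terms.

63/19

Column II is strictly dominated by I for Player II (it gives Player I more in every row).
The remaining 2×2 game on (A, B) × (I, III) has no saddle point. Let Player I play A with probability p; indifference gives 9(1−p) = 7p − 3(1−p), so p = 12/19.
Similarly Player II's optimal q on I is 10/19, and the value is 0·(10/19) + (7)·(9/19) = 63/19.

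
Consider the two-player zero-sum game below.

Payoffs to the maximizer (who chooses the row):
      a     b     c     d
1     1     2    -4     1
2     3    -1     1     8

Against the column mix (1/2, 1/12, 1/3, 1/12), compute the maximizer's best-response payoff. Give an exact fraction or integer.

1: (1)·(1/2) + (2)·(1/12) + (-4)·(1/3) + (1)·(1/12) = -7/12.
2: (3)·(1/2) + (-1)·(1/12) + (1)·(1/3) + (8)·(1/12) = 29/12.
The best pure response is 2 with expected payoff 29/12.

29/12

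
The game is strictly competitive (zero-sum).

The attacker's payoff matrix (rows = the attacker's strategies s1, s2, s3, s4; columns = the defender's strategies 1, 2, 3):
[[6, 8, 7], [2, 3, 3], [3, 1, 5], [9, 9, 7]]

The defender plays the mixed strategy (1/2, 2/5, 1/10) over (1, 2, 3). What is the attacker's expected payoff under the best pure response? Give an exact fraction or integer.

s1: (6)·(1/2) + (8)·(2/5) + (7)·(1/10) = 69/10.
s2: (2)·(1/2) + (3)·(2/5) + (3)·(1/10) = 5/2.
s3: (3)·(1/2) + (1)·(2/5) + (5)·(1/10) = 12/5.
s4: (9)·(1/2) + (9)·(2/5) + (7)·(1/10) = 44/5.
The best pure response is s4 with expected payoff 44/5.

44/5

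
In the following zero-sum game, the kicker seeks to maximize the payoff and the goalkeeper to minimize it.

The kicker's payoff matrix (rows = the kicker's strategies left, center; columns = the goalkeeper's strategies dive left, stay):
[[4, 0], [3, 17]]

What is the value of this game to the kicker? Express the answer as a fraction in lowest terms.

Row minima are 0 and 3, so the kicker's maximin is 3; column maxima are 4 and 17, so the goalkeeper's minimax is 4. These differ, so the equilibrium is in mixed strategies.
Let the kicker play left with probability p. The goalkeeper is indifferent when 4p + 3(1−p) = 17(1−p), giving p = 7/9.
Let the goalkeeper play dive left with probability q. The kicker is indifferent when 4q = 3q + 17(1−q), giving q = 17/18.
The value is 4·(17/18) + (0)·(1/18) = 34/9.

34/9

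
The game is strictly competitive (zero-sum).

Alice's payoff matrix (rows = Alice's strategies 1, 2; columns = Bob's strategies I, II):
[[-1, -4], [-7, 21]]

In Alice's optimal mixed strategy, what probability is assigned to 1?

Row minima are -4 and -7, so Alice's maximin is -4; column maxima are -1 and 21, so Bob's minimax is -1. These differ, so the equilibrium is in mixed strategies.
Let Alice play 1 with probability p. Bob is indifferent when −p − 7(1−p) = −4p + 21(1−p), giving p = 28/31.

28/31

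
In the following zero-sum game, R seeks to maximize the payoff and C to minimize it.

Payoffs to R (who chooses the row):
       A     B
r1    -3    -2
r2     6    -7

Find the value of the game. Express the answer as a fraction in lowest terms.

-33/14

Row minima are -3 and -7, so R's maximin is -3; column maxima are 6 and -2, so C's minimax is -2. These differ, so the equilibrium is in mixed strategies.
Let R play r1 with probability p. C is indifferent when −3p + 6(1−p) = −2p − 7(1−p), giving p = 13/14.
Let C play A with probability q. R is indifferent when −3q − 2(1−q) = 6q − 7(1−q), giving q = 5/14.
The value is -3·(5/14) + (-2)·(9/14) = -33/14.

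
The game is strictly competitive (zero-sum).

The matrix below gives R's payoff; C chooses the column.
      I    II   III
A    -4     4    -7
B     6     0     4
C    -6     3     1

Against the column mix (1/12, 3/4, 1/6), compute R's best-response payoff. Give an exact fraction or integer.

23/12

A: (-4)·(1/12) + (4)·(3/4) + (-7)·(1/6) = 3/2.
B: (6)·(1/12) + (0)·(3/4) + (4)·(1/6) = 7/6.
C: (-6)·(1/12) + (3)·(3/4) + (1)·(1/6) = 23/12.
The best pure response is C with expected payoff 23/12.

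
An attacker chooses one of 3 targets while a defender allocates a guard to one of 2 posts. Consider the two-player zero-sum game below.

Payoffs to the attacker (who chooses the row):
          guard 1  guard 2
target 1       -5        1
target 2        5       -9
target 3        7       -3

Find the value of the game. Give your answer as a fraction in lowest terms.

Row target 2 is strictly dominated by row target 3, so the attacker never plays it.
The remaining 2×2 game on (target 1, target 3) × (guard 1, guard 2) has no saddle point. Let the attacker play target 1 with probability p; indifference gives −5p + 7(1−p) = p − 3(1−p), so p = 5/8.
Similarly the defender's optimal q on guard 1 is 1/4, and the value is -5·(1/4) + (1)·(3/4) = -1/2.

-1/2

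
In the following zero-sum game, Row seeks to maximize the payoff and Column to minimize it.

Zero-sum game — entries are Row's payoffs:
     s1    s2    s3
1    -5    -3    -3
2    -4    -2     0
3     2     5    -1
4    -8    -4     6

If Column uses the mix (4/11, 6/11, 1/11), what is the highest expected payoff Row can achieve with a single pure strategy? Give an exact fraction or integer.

1: (-5)·(4/11) + (-3)·(6/11) + (-3)·(1/11) = -41/11.
2: (-4)·(4/11) + (-2)·(6/11) + (0)·(1/11) = -28/11.
3: (2)·(4/11) + (5)·(6/11) + (-1)·(1/11) = 37/11.
4: (-8)·(4/11) + (-4)·(6/11) + (6)·(1/11) = -50/11.
The best pure response is 3 with expected payoff 37/11.

37/11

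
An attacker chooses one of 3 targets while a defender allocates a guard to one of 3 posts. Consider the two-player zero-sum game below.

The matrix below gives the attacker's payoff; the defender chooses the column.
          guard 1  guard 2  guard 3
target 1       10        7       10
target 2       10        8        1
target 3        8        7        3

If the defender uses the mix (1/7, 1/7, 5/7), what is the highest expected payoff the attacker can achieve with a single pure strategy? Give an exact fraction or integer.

target 1: (10)·(1/7) + (7)·(1/7) + (10)·(5/7) = 67/7.
target 2: (10)·(1/7) + (8)·(1/7) + (1)·(5/7) = 23/7.
target 3: (8)·(1/7) + (7)·(1/7) + (3)·(5/7) = 30/7.
The best pure response is target 1 with expected payoff 67/7.

67/7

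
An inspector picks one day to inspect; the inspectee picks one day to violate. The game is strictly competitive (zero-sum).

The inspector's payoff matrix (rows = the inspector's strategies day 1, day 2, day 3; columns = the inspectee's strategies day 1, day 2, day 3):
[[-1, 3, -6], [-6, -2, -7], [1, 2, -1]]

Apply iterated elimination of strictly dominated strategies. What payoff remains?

Row day 2 is strictly dominated by row day 1 (-1>-6, 3>-2, -6>-7); eliminate day 2.
Column day 1 is strictly dominated by day 3 for the inspectee (-6<-1, -1<1); eliminate day 1.
Column day 2 is strictly dominated by day 3 for the inspectee (-6<3, -1<2); eliminate day 2.
Row day 1 is strictly dominated by row day 3 (-1>-6); eliminate day 1.
Only (day 3, day 3) remains, with payoff -1.

-1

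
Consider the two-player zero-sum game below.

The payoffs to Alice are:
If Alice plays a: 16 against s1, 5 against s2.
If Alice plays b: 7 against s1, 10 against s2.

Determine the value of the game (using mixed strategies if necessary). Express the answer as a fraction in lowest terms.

125/14

Row minima are 5 and 7, so Alice's maximin is 7; column maxima are 16 and 10, so Bob's minimax is 10. These differ, so the equilibrium is in mixed strategies.
Let Alice play a with probability p. Bob is indifferent when 16p + 7(1−p) = 5p + 10(1−p), giving p = 3/14.
Let Bob play s1 with probability q. Alice is indifferent when 16q + 5(1−q) = 7q + 10(1−q), giving q = 5/14.
The value is 16·(5/14) + (5)·(9/14) = 125/14.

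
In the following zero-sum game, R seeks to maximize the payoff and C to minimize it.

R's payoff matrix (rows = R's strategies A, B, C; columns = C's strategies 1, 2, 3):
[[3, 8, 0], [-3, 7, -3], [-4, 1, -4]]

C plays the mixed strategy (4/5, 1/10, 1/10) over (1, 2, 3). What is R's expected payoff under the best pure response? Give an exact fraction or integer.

A: (3)·(4/5) + (8)·(1/10) + (0)·(1/10) = 16/5.
B: (-3)·(4/5) + (7)·(1/10) + (-3)·(1/10) = -2.
C: (-4)·(4/5) + (1)·(1/10) + (-4)·(1/10) = -7/2.
The best pure response is A with expected payoff 16/5.

16/5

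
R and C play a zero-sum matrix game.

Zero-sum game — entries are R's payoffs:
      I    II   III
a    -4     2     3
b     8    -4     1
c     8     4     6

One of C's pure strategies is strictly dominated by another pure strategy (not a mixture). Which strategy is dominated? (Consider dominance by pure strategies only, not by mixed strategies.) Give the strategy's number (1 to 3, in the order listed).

3

C prefers columns that give R less. Compare III with II: 2 < 3, -4 < 1, 4 < 6.
So II strictly dominates III for C; III is strictly dominated.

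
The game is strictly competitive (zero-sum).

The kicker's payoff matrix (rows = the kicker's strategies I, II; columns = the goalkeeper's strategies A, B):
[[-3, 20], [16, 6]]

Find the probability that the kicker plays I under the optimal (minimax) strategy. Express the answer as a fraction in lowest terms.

10/33

Row minima are -3 and 6, so the kicker's maximin is 6; column maxima are 16 and 20, so the goalkeeper's minimax is 16. These differ, so the equilibrium is in mixed strategies.
Let the kicker play I with probability p. The goalkeeper is indifferent when −3p + 16(1−p) = 20p + 6(1−p), giving p = 10/33.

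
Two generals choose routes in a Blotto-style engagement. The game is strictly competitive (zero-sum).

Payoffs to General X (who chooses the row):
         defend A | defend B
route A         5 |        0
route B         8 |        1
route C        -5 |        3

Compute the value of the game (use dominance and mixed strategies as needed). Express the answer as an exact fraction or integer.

29/15

Row route A is strictly dominated by row route B, so General X never plays it.
The remaining 2×2 game on (route B, route C) × (defend A, defend B) has no saddle point. Let General X play route B with probability p; indifference gives 8p − 5(1−p) = p + 3(1−p), so p = 8/15.
Similarly General Y's optimal q on defend A is 2/15, and the value is 8·(2/15) + (1)·(13/15) = 29/15.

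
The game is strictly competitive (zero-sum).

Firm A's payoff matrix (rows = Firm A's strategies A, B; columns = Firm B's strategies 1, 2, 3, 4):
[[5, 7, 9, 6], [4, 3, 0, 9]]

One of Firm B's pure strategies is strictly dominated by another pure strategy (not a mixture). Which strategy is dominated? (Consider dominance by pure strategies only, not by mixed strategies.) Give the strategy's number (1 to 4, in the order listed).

4

Firm B prefers columns that give Firm A less. Compare 4 with 1: 5 < 6, 4 < 9.
So 1 strictly dominates 4 for Firm B; 4 is strictly dominated.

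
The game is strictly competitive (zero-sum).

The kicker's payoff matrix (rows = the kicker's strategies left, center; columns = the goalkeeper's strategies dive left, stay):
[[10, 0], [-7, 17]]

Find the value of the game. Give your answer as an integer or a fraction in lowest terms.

Row minima are 0 and -7, so the kicker's maximin is 0; column maxima are 10 and 17, so the goalkeeper's minimax is 10. These differ, so the equilibrium is in mixed strategies.
Let the kicker play left with probability p. The goalkeeper is indifferent when 10p − 7(1−p) = 17(1−p), giving p = 12/17.
Let the goalkeeper play dive left with probability q. The kicker is indifferent when 10q = −7q + 17(1−q), giving q = 1/2.
The value is 10·(1/2) + (0)·(1/2) = 5.

5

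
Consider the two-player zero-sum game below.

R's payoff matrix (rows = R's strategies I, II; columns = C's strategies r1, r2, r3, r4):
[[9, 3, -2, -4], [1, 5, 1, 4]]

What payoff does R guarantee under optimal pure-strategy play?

Row minima: -4, 1 → R's maximin is 1.
Column maxima: 9, 5, 1, 4 → C's minimax is 1.
They coincide at (II, r3), so the value is 1.

1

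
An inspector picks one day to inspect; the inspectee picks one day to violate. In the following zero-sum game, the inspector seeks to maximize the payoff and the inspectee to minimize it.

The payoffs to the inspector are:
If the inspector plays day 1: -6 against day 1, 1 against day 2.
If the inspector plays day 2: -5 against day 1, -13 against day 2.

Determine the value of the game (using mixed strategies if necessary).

Row minima are -6 and -13, so the inspector's maximin is -6; column maxima are -5 and 1, so the inspectee's minimax is -5. These differ, so the equilibrium is in mixed strategies.
Let the inspector play day 1 with probability p. The inspectee is indifferent when −6p − 5(1−p) = p − 13(1−p), giving p = 8/15.
Let the inspectee play day 1 with probability q. The inspector is indifferent when −6q + (1−q) = −5q − 13(1−q), giving q = 14/15.
The value is -6·(14/15) + (1)·(1/15) = -83/15.

-83/15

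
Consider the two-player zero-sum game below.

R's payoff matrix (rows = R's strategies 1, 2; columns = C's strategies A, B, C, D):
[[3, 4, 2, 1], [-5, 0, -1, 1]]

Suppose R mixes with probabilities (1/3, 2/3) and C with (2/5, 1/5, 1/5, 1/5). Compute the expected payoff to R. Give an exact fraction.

Against (2/5, 1/5, 1/5, 1/5), each row's expected payoff is 1: 13/5; 2: -2.
Taking the (1/3, 2/3)-weighted average: (1/3)·(13/5) + (2/3)·(-2) = -7/15.

-7/15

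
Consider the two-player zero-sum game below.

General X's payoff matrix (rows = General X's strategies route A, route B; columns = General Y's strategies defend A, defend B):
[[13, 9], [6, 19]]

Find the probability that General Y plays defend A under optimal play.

Row minima are 9 and 6, so General X's maximin is 9; column maxima are 13 and 19, so General Y's minimax is 13. These differ, so the equilibrium is in mixed strategies.
Let General Y play defend A with probability q. General X is indifferent when 13q + 9(1−q) = 6q + 19(1−q), giving q = 10/17.

10/17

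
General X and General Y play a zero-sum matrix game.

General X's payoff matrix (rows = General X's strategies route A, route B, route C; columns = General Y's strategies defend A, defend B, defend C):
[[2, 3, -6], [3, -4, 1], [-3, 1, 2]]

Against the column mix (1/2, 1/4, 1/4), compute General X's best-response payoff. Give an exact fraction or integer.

3/4

route A: (2)·(1/2) + (3)·(1/4) + (-6)·(1/4) = 1/4.
route B: (3)·(1/2) + (-4)·(1/4) + (1)·(1/4) = 3/4.
route C: (-3)·(1/2) + (1)·(1/4) + (2)·(1/4) = -3/4.
The best pure response is route B with expected payoff 3/4.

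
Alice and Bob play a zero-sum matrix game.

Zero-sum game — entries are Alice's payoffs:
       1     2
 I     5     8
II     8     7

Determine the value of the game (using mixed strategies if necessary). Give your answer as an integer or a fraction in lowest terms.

29/4

Row minima are 5 and 7, so Alice's maximin is 7; column maxima are 8 and 8, so Bob's minimax is 8. These differ, so the equilibrium is in mixed strategies.
Let Alice play I with probability p. Bob is indifferent when 5p + 8(1−p) = 8p + 7(1−p), giving p = 1/4.
Let Bob play 1 with probability q. Alice is indifferent when 5q + 8(1−q) = 8q + 7(1−q), giving q = 1/4.
The value is 5·(1/4) + (8)·(3/4) = 29/4.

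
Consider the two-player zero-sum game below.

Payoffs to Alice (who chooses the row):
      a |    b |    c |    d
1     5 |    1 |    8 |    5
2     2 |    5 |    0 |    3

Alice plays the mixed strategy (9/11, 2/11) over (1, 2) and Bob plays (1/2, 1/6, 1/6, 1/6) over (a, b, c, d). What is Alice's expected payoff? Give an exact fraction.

Against (1/2, 1/6, 1/6, 1/6), each row's expected payoff is 1: 29/6; 2: 7/3.
Taking the (9/11, 2/11)-weighted average: (9/11)·(29/6) + (2/11)·(7/3) = 289/66.

289/66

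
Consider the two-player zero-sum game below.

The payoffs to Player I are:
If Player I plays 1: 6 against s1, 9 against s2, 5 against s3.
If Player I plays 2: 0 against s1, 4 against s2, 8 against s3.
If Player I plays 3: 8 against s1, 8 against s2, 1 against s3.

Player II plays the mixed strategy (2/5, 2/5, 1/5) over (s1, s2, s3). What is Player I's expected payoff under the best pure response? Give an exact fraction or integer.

1: (6)·(2/5) + (9)·(2/5) + (5)·(1/5) = 7.
2: (0)·(2/5) + (4)·(2/5) + (8)·(1/5) = 16/5.
3: (8)·(2/5) + (8)·(2/5) + (1)·(1/5) = 33/5.
The best pure response is 1 with expected payoff 7.

7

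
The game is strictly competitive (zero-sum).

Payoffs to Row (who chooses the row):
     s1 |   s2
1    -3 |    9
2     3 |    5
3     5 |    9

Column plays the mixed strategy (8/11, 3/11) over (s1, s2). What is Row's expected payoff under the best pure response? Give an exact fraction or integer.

67/11

1: (-3)·(8/11) + (9)·(3/11) = 3/11.
2: (3)·(8/11) + (5)·(3/11) = 39/11.
3: (5)·(8/11) + (9)·(3/11) = 67/11.
The best pure response is 3 with expected payoff 67/11.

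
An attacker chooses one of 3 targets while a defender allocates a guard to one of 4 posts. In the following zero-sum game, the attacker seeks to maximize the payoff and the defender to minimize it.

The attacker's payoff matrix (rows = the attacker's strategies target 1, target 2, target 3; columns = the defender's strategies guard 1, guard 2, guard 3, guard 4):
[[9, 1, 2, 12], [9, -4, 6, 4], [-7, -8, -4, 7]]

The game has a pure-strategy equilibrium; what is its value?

1

Row minima: 1, -4, -8 → the attacker's maximin is 1.
Column maxima: 9, 1, 6, 12 → the defender's minimax is 1.
They coincide at (target 1, guard 2), so the value is 1.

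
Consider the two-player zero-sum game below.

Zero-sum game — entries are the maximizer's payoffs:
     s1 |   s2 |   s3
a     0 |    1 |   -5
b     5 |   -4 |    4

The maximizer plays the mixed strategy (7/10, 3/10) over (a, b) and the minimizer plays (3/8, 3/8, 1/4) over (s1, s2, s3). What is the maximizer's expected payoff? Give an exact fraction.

-1/5

Against (3/8, 3/8, 1/4), each row's expected payoff is a: -7/8; b: 11/8.
Taking the (7/10, 3/10)-weighted average: (7/10)·(-7/8) + (3/10)·(11/8) = -1/5.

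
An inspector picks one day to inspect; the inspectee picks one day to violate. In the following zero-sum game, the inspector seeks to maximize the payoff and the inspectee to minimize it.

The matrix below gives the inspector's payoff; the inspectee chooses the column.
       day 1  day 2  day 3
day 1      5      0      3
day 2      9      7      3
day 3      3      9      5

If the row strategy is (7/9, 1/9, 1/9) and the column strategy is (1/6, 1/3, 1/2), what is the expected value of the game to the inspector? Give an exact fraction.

83/27

Against (1/6, 1/3, 1/2), each row's expected payoff is day 1: 7/3; day 2: 16/3; day 3: 6.
Taking the (7/9, 1/9, 1/9)-weighted average: (7/9)·(7/3) + (1/9)·(16/3) + (1/9)·(6) = 83/27.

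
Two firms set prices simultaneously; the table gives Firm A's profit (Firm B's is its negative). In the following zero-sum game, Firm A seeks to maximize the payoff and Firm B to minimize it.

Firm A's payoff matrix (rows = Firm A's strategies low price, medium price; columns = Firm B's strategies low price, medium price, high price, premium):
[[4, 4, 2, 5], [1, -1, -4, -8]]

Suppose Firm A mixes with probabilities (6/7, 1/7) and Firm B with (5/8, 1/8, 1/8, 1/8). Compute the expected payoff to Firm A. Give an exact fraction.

Against (5/8, 1/8, 1/8, 1/8), each row's expected payoff is low price: 31/8; medium price: -1.
Taking the (6/7, 1/7)-weighted average: (6/7)·(31/8) + (1/7)·(-1) = 89/28.

89/28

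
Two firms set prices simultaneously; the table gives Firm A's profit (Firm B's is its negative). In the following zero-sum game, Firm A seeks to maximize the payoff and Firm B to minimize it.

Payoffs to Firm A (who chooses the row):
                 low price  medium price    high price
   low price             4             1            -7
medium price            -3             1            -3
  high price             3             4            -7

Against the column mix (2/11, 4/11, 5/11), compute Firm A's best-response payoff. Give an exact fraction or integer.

low price: (4)·(2/11) + (1)·(4/11) + (-7)·(5/11) = -23/11.
medium price: (-3)·(2/11) + (1)·(4/11) + (-3)·(5/11) = -17/11.
high price: (3)·(2/11) + (4)·(4/11) + (-7)·(5/11) = -13/11.
The best pure response is high price with expected payoff -13/11.

-13/11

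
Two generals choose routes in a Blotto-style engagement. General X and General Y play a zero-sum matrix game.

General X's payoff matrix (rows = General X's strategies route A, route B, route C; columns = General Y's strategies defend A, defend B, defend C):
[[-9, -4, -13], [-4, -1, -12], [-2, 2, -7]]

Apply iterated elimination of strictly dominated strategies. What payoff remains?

Column defend B is strictly dominated by defend A for General Y (-9<-4, -4<-1, -2<2); eliminate defend B.
Column defend A is strictly dominated by defend C for General Y (-13<-9, -12<-4, -7<-2); eliminate defend A.
Row route A is strictly dominated by row route B (-12>-13); eliminate route A.
Row route B is strictly dominated by row route C (-7>-12); eliminate route B.
Only (route C, defend C) remains, with payoff -7.

-7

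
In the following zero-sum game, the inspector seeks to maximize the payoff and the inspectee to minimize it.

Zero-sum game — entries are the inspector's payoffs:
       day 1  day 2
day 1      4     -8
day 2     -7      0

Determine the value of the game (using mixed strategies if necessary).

Row minima are -8 and -7, so the inspector's maximin is -7; column maxima are 4 and 0, so the inspectee's minimax is 0. These differ, so the equilibrium is in mixed strategies.
Let the inspector play day 1 with probability p. The inspectee is indifferent when 4p − 7(1−p) = −8p, giving p = 7/19.
Let the inspectee play day 1 with probability q. The inspector is indifferent when 4q − 8(1−q) = −7q, giving q = 8/19.
The value is 4·(8/19) + (-8)·(11/19) = -56/19.

-56/19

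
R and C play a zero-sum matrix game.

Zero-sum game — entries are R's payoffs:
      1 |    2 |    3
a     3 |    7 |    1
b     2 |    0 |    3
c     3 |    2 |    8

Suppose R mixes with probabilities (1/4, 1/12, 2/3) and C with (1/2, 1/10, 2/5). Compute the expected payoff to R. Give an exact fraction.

Against (1/2, 1/10, 2/5), each row's expected payoff is a: 13/5; b: 11/5; c: 49/10.
Taking the (1/4, 1/12, 2/3)-weighted average: (1/4)·(13/5) + (1/12)·(11/5) + (2/3)·(49/10) = 41/10.

41/10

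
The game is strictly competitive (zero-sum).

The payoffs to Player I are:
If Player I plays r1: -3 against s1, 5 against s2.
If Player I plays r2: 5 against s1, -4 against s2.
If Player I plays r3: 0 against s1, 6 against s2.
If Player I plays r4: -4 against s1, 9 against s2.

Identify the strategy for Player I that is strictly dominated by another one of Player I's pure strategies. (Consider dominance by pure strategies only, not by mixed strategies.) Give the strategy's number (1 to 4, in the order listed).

Compare r1 with r3: 0 > -3, 6 > 5.
So r3 strictly dominates r1 for Player I; r1 is strictly dominated.

1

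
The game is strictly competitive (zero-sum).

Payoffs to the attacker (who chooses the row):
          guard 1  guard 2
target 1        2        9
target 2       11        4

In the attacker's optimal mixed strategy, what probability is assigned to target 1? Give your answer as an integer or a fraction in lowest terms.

Row minima are 2 and 4, so the attacker's maximin is 4; column maxima are 11 and 9, so the defender's minimax is 9. These differ, so the equilibrium is in mixed strategies.
Let the attacker play target 1 with probability p. The defender is indifferent when 2p + 11(1−p) = 9p + 4(1−p), giving p = 1/2.

1/2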